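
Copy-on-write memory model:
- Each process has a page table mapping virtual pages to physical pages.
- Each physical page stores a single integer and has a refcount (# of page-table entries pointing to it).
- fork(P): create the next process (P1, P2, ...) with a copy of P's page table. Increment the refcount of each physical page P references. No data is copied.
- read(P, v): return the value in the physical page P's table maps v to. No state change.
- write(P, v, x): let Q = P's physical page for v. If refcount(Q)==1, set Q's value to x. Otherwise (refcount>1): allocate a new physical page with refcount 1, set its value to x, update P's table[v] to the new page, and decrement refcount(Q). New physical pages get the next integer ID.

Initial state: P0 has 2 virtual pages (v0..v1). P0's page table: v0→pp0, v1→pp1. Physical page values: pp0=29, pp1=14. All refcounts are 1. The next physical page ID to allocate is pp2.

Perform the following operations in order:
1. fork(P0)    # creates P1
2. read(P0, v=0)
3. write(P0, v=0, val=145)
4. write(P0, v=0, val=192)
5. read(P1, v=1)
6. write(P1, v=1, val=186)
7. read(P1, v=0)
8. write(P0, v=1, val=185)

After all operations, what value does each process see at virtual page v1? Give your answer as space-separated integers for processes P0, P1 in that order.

Answer: 185 186

Derivation:
Op 1: fork(P0) -> P1. 2 ppages; refcounts: pp0:2 pp1:2
Op 2: read(P0, v0) -> 29. No state change.
Op 3: write(P0, v0, 145). refcount(pp0)=2>1 -> COPY to pp2. 3 ppages; refcounts: pp0:1 pp1:2 pp2:1
Op 4: write(P0, v0, 192). refcount(pp2)=1 -> write in place. 3 ppages; refcounts: pp0:1 pp1:2 pp2:1
Op 5: read(P1, v1) -> 14. No state change.
Op 6: write(P1, v1, 186). refcount(pp1)=2>1 -> COPY to pp3. 4 ppages; refcounts: pp0:1 pp1:1 pp2:1 pp3:1
Op 7: read(P1, v0) -> 29. No state change.
Op 8: write(P0, v1, 185). refcount(pp1)=1 -> write in place. 4 ppages; refcounts: pp0:1 pp1:1 pp2:1 pp3:1
P0: v1 -> pp1 = 185
P1: v1 -> pp3 = 186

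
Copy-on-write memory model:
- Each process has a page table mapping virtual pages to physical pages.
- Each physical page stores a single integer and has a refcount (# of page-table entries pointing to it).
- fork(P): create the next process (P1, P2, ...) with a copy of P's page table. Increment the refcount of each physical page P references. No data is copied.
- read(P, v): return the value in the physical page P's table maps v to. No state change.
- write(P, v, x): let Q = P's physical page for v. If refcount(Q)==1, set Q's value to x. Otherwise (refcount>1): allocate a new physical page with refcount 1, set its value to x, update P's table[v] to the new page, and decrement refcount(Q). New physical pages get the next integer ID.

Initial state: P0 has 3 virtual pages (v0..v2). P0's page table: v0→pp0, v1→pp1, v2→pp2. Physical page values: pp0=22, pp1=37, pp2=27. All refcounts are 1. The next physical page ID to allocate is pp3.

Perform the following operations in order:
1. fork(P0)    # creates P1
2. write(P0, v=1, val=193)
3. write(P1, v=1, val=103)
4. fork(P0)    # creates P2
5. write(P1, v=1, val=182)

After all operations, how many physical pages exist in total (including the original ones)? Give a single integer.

Answer: 4

Derivation:
Op 1: fork(P0) -> P1. 3 ppages; refcounts: pp0:2 pp1:2 pp2:2
Op 2: write(P0, v1, 193). refcount(pp1)=2>1 -> COPY to pp3. 4 ppages; refcounts: pp0:2 pp1:1 pp2:2 pp3:1
Op 3: write(P1, v1, 103). refcount(pp1)=1 -> write in place. 4 ppages; refcounts: pp0:2 pp1:1 pp2:2 pp3:1
Op 4: fork(P0) -> P2. 4 ppages; refcounts: pp0:3 pp1:1 pp2:3 pp3:2
Op 5: write(P1, v1, 182). refcount(pp1)=1 -> write in place. 4 ppages; refcounts: pp0:3 pp1:1 pp2:3 pp3:2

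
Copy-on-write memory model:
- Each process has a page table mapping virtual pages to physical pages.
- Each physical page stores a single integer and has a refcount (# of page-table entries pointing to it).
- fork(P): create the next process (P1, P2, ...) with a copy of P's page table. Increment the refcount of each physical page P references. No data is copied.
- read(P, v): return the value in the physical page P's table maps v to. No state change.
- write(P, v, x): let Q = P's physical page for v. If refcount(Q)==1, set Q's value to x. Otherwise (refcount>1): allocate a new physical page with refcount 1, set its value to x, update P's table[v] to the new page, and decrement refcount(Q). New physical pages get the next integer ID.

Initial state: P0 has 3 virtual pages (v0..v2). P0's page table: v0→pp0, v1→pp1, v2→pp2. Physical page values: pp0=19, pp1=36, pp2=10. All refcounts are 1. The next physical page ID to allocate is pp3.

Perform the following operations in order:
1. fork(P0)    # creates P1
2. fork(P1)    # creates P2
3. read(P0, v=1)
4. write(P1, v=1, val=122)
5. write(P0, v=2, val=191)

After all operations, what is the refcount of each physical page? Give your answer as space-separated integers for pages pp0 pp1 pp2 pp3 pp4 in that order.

Answer: 3 2 2 1 1

Derivation:
Op 1: fork(P0) -> P1. 3 ppages; refcounts: pp0:2 pp1:2 pp2:2
Op 2: fork(P1) -> P2. 3 ppages; refcounts: pp0:3 pp1:3 pp2:3
Op 3: read(P0, v1) -> 36. No state change.
Op 4: write(P1, v1, 122). refcount(pp1)=3>1 -> COPY to pp3. 4 ppages; refcounts: pp0:3 pp1:2 pp2:3 pp3:1
Op 5: write(P0, v2, 191). refcount(pp2)=3>1 -> COPY to pp4. 5 ppages; refcounts: pp0:3 pp1:2 pp2:2 pp3:1 pp4:1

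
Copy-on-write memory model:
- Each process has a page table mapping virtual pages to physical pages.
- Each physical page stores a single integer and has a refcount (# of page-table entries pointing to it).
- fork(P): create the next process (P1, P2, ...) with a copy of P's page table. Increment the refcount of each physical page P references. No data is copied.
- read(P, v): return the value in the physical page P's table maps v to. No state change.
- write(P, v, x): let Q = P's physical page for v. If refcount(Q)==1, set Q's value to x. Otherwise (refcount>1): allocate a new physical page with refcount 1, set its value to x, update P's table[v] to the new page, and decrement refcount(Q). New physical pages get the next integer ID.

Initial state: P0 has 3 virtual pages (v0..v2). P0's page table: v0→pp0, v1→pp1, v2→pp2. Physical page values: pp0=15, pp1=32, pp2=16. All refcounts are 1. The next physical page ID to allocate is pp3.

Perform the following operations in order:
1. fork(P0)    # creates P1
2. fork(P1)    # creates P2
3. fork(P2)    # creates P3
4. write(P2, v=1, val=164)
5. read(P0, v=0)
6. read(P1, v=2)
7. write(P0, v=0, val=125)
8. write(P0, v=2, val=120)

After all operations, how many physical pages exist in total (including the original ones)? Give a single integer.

Op 1: fork(P0) -> P1. 3 ppages; refcounts: pp0:2 pp1:2 pp2:2
Op 2: fork(P1) -> P2. 3 ppages; refcounts: pp0:3 pp1:3 pp2:3
Op 3: fork(P2) -> P3. 3 ppages; refcounts: pp0:4 pp1:4 pp2:4
Op 4: write(P2, v1, 164). refcount(pp1)=4>1 -> COPY to pp3. 4 ppages; refcounts: pp0:4 pp1:3 pp2:4 pp3:1
Op 5: read(P0, v0) -> 15. No state change.
Op 6: read(P1, v2) -> 16. No state change.
Op 7: write(P0, v0, 125). refcount(pp0)=4>1 -> COPY to pp4. 5 ppages; refcounts: pp0:3 pp1:3 pp2:4 pp3:1 pp4:1
Op 8: write(P0, v2, 120). refcount(pp2)=4>1 -> COPY to pp5. 6 ppages; refcounts: pp0:3 pp1:3 pp2:3 pp3:1 pp4:1 pp5:1

Answer: 6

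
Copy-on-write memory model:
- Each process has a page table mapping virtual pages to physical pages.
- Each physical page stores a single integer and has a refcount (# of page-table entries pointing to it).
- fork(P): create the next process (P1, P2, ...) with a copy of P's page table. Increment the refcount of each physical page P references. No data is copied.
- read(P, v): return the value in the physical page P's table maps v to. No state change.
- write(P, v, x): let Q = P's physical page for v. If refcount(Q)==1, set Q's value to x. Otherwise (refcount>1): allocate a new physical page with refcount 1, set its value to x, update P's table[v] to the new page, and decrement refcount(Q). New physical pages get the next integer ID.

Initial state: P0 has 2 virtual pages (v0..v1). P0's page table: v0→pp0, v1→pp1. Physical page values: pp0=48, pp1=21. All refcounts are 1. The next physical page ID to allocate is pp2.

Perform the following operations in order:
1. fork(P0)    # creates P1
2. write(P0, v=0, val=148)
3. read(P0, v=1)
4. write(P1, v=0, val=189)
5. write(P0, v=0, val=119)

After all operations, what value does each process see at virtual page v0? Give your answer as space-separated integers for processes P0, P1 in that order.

Answer: 119 189

Derivation:
Op 1: fork(P0) -> P1. 2 ppages; refcounts: pp0:2 pp1:2
Op 2: write(P0, v0, 148). refcount(pp0)=2>1 -> COPY to pp2. 3 ppages; refcounts: pp0:1 pp1:2 pp2:1
Op 3: read(P0, v1) -> 21. No state change.
Op 4: write(P1, v0, 189). refcount(pp0)=1 -> write in place. 3 ppages; refcounts: pp0:1 pp1:2 pp2:1
Op 5: write(P0, v0, 119). refcount(pp2)=1 -> write in place. 3 ppages; refcounts: pp0:1 pp1:2 pp2:1
P0: v0 -> pp2 = 119
P1: v0 -> pp0 = 189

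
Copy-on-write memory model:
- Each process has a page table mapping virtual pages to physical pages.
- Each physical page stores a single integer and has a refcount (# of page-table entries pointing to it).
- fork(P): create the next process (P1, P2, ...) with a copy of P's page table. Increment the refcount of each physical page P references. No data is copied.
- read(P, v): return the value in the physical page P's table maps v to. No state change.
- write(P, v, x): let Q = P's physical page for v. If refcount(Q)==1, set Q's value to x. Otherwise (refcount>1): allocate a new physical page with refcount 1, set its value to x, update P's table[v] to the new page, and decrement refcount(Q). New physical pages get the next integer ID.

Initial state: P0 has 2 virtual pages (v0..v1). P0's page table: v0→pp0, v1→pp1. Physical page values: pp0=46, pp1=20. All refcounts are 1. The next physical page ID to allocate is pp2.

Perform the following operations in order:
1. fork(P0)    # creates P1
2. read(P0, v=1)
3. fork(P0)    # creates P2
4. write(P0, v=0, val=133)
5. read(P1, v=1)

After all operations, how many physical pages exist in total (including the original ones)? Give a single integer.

Answer: 3

Derivation:
Op 1: fork(P0) -> P1. 2 ppages; refcounts: pp0:2 pp1:2
Op 2: read(P0, v1) -> 20. No state change.
Op 3: fork(P0) -> P2. 2 ppages; refcounts: pp0:3 pp1:3
Op 4: write(P0, v0, 133). refcount(pp0)=3>1 -> COPY to pp2. 3 ppages; refcounts: pp0:2 pp1:3 pp2:1
Op 5: read(P1, v1) -> 20. No state change.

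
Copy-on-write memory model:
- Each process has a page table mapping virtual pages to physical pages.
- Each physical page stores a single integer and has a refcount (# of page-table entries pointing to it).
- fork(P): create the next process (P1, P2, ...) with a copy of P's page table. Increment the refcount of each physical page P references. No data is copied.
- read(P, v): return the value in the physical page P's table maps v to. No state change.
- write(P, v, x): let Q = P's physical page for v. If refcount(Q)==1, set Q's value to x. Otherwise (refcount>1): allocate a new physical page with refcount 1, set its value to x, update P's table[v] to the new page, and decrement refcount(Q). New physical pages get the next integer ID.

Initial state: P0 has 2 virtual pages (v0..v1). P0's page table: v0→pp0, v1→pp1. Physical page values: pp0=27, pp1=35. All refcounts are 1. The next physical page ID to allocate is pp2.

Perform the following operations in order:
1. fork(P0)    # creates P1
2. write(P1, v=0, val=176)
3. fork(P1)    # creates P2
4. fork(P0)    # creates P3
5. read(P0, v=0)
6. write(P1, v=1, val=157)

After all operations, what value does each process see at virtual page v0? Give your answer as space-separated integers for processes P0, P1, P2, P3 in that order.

Op 1: fork(P0) -> P1. 2 ppages; refcounts: pp0:2 pp1:2
Op 2: write(P1, v0, 176). refcount(pp0)=2>1 -> COPY to pp2. 3 ppages; refcounts: pp0:1 pp1:2 pp2:1
Op 3: fork(P1) -> P2. 3 ppages; refcounts: pp0:1 pp1:3 pp2:2
Op 4: fork(P0) -> P3. 3 ppages; refcounts: pp0:2 pp1:4 pp2:2
Op 5: read(P0, v0) -> 27. No state change.
Op 6: write(P1, v1, 157). refcount(pp1)=4>1 -> COPY to pp3. 4 ppages; refcounts: pp0:2 pp1:3 pp2:2 pp3:1
P0: v0 -> pp0 = 27
P1: v0 -> pp2 = 176
P2: v0 -> pp2 = 176
P3: v0 -> pp0 = 27

Answer: 27 176 176 27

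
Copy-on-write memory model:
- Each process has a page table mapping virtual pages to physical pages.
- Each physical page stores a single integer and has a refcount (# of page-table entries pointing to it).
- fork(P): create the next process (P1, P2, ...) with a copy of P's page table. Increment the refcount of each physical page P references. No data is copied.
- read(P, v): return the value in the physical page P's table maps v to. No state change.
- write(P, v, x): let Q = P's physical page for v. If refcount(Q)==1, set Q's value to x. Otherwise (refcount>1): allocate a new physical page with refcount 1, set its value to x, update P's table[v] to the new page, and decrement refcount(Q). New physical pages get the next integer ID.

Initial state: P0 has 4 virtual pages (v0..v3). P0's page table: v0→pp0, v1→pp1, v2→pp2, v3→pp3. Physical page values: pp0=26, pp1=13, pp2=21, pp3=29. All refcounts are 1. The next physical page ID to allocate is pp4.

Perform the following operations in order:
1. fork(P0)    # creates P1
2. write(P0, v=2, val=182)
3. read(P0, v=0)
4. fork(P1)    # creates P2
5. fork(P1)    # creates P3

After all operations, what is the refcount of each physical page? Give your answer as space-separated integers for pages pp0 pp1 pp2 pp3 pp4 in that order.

Op 1: fork(P0) -> P1. 4 ppages; refcounts: pp0:2 pp1:2 pp2:2 pp3:2
Op 2: write(P0, v2, 182). refcount(pp2)=2>1 -> COPY to pp4. 5 ppages; refcounts: pp0:2 pp1:2 pp2:1 pp3:2 pp4:1
Op 3: read(P0, v0) -> 26. No state change.
Op 4: fork(P1) -> P2. 5 ppages; refcounts: pp0:3 pp1:3 pp2:2 pp3:3 pp4:1
Op 5: fork(P1) -> P3. 5 ppages; refcounts: pp0:4 pp1:4 pp2:3 pp3:4 pp4:1

Answer: 4 4 3 4 1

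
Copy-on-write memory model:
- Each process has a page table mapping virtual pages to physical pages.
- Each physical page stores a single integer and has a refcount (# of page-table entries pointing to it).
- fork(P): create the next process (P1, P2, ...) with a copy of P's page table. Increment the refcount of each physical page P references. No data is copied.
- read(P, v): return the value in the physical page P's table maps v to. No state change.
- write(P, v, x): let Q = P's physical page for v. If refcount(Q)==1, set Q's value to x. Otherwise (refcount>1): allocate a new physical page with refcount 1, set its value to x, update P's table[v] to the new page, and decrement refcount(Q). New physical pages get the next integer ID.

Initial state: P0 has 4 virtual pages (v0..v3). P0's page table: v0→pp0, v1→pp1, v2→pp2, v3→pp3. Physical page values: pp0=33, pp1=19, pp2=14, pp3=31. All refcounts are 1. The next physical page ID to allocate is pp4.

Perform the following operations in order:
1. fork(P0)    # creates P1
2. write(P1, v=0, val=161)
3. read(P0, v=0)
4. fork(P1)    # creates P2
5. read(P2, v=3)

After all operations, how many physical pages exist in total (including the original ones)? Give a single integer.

Op 1: fork(P0) -> P1. 4 ppages; refcounts: pp0:2 pp1:2 pp2:2 pp3:2
Op 2: write(P1, v0, 161). refcount(pp0)=2>1 -> COPY to pp4. 5 ppages; refcounts: pp0:1 pp1:2 pp2:2 pp3:2 pp4:1
Op 3: read(P0, v0) -> 33. No state change.
Op 4: fork(P1) -> P2. 5 ppages; refcounts: pp0:1 pp1:3 pp2:3 pp3:3 pp4:2
Op 5: read(P2, v3) -> 31. No state change.

Answer: 5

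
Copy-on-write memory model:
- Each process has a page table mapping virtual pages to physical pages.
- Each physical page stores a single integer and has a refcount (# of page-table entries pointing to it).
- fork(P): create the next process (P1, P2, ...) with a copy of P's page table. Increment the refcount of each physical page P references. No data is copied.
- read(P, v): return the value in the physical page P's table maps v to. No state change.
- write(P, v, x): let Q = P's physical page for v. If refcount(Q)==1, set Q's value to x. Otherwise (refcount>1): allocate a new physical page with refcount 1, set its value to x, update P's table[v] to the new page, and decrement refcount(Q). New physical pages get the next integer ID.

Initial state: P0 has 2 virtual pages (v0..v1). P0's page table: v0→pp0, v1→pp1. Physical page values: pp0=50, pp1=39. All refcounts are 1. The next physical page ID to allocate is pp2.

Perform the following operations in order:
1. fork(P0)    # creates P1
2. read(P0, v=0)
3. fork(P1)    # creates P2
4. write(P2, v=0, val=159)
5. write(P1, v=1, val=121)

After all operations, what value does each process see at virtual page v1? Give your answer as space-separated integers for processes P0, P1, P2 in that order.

Op 1: fork(P0) -> P1. 2 ppages; refcounts: pp0:2 pp1:2
Op 2: read(P0, v0) -> 50. No state change.
Op 3: fork(P1) -> P2. 2 ppages; refcounts: pp0:3 pp1:3
Op 4: write(P2, v0, 159). refcount(pp0)=3>1 -> COPY to pp2. 3 ppages; refcounts: pp0:2 pp1:3 pp2:1
Op 5: write(P1, v1, 121). refcount(pp1)=3>1 -> COPY to pp3. 4 ppages; refcounts: pp0:2 pp1:2 pp2:1 pp3:1
P0: v1 -> pp1 = 39
P1: v1 -> pp3 = 121
P2: v1 -> pp1 = 39

Answer: 39 121 39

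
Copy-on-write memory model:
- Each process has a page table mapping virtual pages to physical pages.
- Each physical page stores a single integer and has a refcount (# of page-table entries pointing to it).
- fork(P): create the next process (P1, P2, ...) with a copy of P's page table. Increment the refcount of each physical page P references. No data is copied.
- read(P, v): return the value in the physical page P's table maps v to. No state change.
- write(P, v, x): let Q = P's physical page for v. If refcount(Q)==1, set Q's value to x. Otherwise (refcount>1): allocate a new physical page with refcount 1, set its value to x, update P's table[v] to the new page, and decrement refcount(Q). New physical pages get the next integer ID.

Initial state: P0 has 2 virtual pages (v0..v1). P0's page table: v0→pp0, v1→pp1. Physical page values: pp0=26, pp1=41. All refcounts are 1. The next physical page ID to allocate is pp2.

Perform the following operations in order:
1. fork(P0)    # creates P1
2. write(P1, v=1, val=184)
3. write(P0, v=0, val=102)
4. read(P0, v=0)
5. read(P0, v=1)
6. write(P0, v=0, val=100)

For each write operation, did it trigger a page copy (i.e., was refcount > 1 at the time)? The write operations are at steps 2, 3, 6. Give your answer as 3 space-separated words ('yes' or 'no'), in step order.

Op 1: fork(P0) -> P1. 2 ppages; refcounts: pp0:2 pp1:2
Op 2: write(P1, v1, 184). refcount(pp1)=2>1 -> COPY to pp2. 3 ppages; refcounts: pp0:2 pp1:1 pp2:1
Op 3: write(P0, v0, 102). refcount(pp0)=2>1 -> COPY to pp3. 4 ppages; refcounts: pp0:1 pp1:1 pp2:1 pp3:1
Op 4: read(P0, v0) -> 102. No state change.
Op 5: read(P0, v1) -> 41. No state change.
Op 6: write(P0, v0, 100). refcount(pp3)=1 -> write in place. 4 ppages; refcounts: pp0:1 pp1:1 pp2:1 pp3:1

yes yes no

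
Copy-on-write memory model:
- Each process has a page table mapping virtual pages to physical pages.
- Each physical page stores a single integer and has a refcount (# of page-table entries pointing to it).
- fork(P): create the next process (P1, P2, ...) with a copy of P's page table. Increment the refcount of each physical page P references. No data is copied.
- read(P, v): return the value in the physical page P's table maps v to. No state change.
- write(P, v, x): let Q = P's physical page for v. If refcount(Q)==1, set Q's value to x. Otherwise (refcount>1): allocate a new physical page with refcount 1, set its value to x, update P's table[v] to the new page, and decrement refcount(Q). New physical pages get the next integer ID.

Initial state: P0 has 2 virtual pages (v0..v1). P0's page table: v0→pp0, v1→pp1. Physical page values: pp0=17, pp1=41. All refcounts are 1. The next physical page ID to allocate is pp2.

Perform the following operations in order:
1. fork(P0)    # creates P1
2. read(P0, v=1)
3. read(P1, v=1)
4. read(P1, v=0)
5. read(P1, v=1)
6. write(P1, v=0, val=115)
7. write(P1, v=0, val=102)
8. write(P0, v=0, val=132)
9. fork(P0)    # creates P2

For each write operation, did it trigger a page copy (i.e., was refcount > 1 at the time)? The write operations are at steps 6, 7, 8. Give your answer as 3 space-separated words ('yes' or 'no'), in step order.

Op 1: fork(P0) -> P1. 2 ppages; refcounts: pp0:2 pp1:2
Op 2: read(P0, v1) -> 41. No state change.
Op 3: read(P1, v1) -> 41. No state change.
Op 4: read(P1, v0) -> 17. No state change.
Op 5: read(P1, v1) -> 41. No state change.
Op 6: write(P1, v0, 115). refcount(pp0)=2>1 -> COPY to pp2. 3 ppages; refcounts: pp0:1 pp1:2 pp2:1
Op 7: write(P1, v0, 102). refcount(pp2)=1 -> write in place. 3 ppages; refcounts: pp0:1 pp1:2 pp2:1
Op 8: write(P0, v0, 132). refcount(pp0)=1 -> write in place. 3 ppages; refcounts: pp0:1 pp1:2 pp2:1
Op 9: fork(P0) -> P2. 3 ppages; refcounts: pp0:2 pp1:3 pp2:1

yes no no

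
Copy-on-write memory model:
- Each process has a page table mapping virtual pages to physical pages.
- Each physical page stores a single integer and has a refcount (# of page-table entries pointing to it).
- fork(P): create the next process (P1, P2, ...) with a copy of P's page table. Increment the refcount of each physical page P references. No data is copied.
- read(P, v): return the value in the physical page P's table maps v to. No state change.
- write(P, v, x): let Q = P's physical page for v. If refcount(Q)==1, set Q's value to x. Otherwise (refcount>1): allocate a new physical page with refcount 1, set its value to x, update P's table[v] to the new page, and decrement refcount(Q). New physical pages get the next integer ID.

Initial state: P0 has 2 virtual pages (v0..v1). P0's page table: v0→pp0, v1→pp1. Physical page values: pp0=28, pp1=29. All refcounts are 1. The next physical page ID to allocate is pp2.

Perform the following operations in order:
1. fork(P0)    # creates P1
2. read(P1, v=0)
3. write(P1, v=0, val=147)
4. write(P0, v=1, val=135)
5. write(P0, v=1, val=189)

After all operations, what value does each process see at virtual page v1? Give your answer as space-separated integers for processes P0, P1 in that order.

Op 1: fork(P0) -> P1. 2 ppages; refcounts: pp0:2 pp1:2
Op 2: read(P1, v0) -> 28. No state change.
Op 3: write(P1, v0, 147). refcount(pp0)=2>1 -> COPY to pp2. 3 ppages; refcounts: pp0:1 pp1:2 pp2:1
Op 4: write(P0, v1, 135). refcount(pp1)=2>1 -> COPY to pp3. 4 ppages; refcounts: pp0:1 pp1:1 pp2:1 pp3:1
Op 5: write(P0, v1, 189). refcount(pp3)=1 -> write in place. 4 ppages; refcounts: pp0:1 pp1:1 pp2:1 pp3:1
P0: v1 -> pp3 = 189
P1: v1 -> pp1 = 29

Answer: 189 29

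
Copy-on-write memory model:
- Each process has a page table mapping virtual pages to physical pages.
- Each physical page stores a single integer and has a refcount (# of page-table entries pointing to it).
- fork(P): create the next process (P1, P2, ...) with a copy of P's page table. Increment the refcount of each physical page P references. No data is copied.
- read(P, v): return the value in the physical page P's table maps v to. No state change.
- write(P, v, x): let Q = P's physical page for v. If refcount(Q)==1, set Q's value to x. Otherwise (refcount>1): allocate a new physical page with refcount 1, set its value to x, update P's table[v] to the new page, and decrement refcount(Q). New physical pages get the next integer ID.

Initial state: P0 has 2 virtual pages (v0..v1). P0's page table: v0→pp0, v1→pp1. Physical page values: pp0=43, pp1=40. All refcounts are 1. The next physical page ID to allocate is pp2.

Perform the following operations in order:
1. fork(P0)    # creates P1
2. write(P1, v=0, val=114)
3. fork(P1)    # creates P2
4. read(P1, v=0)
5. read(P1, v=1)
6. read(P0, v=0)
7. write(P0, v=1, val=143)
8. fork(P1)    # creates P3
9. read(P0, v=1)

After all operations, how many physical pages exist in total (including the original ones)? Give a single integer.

Op 1: fork(P0) -> P1. 2 ppages; refcounts: pp0:2 pp1:2
Op 2: write(P1, v0, 114). refcount(pp0)=2>1 -> COPY to pp2. 3 ppages; refcounts: pp0:1 pp1:2 pp2:1
Op 3: fork(P1) -> P2. 3 ppages; refcounts: pp0:1 pp1:3 pp2:2
Op 4: read(P1, v0) -> 114. No state change.
Op 5: read(P1, v1) -> 40. No state change.
Op 6: read(P0, v0) -> 43. No state change.
Op 7: write(P0, v1, 143). refcount(pp1)=3>1 -> COPY to pp3. 4 ppages; refcounts: pp0:1 pp1:2 pp2:2 pp3:1
Op 8: fork(P1) -> P3. 4 ppages; refcounts: pp0:1 pp1:3 pp2:3 pp3:1
Op 9: read(P0, v1) -> 143. No state change.

Answer: 4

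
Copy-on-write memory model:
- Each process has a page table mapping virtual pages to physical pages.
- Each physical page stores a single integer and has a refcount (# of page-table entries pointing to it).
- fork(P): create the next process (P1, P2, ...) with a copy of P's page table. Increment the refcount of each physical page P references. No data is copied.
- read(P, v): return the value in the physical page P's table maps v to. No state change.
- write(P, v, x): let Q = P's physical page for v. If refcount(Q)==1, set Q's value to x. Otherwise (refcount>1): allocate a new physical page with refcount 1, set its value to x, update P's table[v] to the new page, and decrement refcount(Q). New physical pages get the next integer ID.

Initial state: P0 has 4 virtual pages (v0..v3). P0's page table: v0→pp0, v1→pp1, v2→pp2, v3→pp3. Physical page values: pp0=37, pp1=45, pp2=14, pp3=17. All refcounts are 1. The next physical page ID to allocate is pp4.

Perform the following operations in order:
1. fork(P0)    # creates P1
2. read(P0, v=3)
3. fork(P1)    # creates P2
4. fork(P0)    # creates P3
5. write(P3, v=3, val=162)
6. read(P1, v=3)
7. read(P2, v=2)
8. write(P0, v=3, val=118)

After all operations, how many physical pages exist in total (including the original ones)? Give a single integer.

Op 1: fork(P0) -> P1. 4 ppages; refcounts: pp0:2 pp1:2 pp2:2 pp3:2
Op 2: read(P0, v3) -> 17. No state change.
Op 3: fork(P1) -> P2. 4 ppages; refcounts: pp0:3 pp1:3 pp2:3 pp3:3
Op 4: fork(P0) -> P3. 4 ppages; refcounts: pp0:4 pp1:4 pp2:4 pp3:4
Op 5: write(P3, v3, 162). refcount(pp3)=4>1 -> COPY to pp4. 5 ppages; refcounts: pp0:4 pp1:4 pp2:4 pp3:3 pp4:1
Op 6: read(P1, v3) -> 17. No state change.
Op 7: read(P2, v2) -> 14. No state change.
Op 8: write(P0, v3, 118). refcount(pp3)=3>1 -> COPY to pp5. 6 ppages; refcounts: pp0:4 pp1:4 pp2:4 pp3:2 pp4:1 pp5:1

Answer: 6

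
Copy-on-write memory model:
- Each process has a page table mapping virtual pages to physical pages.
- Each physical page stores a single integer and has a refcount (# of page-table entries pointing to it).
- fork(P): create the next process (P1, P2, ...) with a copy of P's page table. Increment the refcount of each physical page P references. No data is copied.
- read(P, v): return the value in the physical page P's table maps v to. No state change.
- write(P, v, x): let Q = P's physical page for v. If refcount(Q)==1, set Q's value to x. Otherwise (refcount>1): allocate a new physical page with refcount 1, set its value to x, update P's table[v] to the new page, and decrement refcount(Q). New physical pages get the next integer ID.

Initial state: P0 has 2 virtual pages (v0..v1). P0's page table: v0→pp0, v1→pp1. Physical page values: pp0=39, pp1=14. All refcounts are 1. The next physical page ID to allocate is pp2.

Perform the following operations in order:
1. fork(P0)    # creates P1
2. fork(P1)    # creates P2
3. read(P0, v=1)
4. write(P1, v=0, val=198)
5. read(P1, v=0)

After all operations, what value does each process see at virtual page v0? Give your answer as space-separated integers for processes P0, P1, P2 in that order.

Op 1: fork(P0) -> P1. 2 ppages; refcounts: pp0:2 pp1:2
Op 2: fork(P1) -> P2. 2 ppages; refcounts: pp0:3 pp1:3
Op 3: read(P0, v1) -> 14. No state change.
Op 4: write(P1, v0, 198). refcount(pp0)=3>1 -> COPY to pp2. 3 ppages; refcounts: pp0:2 pp1:3 pp2:1
Op 5: read(P1, v0) -> 198. No state change.
P0: v0 -> pp0 = 39
P1: v0 -> pp2 = 198
P2: v0 -> pp0 = 39

Answer: 39 198 39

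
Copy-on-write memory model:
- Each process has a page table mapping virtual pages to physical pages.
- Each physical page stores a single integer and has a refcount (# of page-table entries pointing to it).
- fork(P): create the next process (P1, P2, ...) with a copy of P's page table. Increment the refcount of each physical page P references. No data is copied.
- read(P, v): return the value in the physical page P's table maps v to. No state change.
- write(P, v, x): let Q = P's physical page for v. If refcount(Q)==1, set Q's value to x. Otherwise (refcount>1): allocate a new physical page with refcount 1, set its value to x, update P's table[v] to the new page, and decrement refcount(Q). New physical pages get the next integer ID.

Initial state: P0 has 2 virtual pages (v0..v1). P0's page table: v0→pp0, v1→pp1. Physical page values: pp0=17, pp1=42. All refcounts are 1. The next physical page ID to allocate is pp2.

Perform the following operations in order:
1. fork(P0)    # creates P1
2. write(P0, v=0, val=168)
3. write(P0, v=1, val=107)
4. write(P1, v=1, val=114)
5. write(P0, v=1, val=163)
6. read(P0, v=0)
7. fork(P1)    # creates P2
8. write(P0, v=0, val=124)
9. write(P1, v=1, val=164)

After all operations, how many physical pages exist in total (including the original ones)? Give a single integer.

Op 1: fork(P0) -> P1. 2 ppages; refcounts: pp0:2 pp1:2
Op 2: write(P0, v0, 168). refcount(pp0)=2>1 -> COPY to pp2. 3 ppages; refcounts: pp0:1 pp1:2 pp2:1
Op 3: write(P0, v1, 107). refcount(pp1)=2>1 -> COPY to pp3. 4 ppages; refcounts: pp0:1 pp1:1 pp2:1 pp3:1
Op 4: write(P1, v1, 114). refcount(pp1)=1 -> write in place. 4 ppages; refcounts: pp0:1 pp1:1 pp2:1 pp3:1
Op 5: write(P0, v1, 163). refcount(pp3)=1 -> write in place. 4 ppages; refcounts: pp0:1 pp1:1 pp2:1 pp3:1
Op 6: read(P0, v0) -> 168. No state change.
Op 7: fork(P1) -> P2. 4 ppages; refcounts: pp0:2 pp1:2 pp2:1 pp3:1
Op 8: write(P0, v0, 124). refcount(pp2)=1 -> write in place. 4 ppages; refcounts: pp0:2 pp1:2 pp2:1 pp3:1
Op 9: write(P1, v1, 164). refcount(pp1)=2>1 -> COPY to pp4. 5 ppages; refcounts: pp0:2 pp1:1 pp2:1 pp3:1 pp4:1

Answer: 5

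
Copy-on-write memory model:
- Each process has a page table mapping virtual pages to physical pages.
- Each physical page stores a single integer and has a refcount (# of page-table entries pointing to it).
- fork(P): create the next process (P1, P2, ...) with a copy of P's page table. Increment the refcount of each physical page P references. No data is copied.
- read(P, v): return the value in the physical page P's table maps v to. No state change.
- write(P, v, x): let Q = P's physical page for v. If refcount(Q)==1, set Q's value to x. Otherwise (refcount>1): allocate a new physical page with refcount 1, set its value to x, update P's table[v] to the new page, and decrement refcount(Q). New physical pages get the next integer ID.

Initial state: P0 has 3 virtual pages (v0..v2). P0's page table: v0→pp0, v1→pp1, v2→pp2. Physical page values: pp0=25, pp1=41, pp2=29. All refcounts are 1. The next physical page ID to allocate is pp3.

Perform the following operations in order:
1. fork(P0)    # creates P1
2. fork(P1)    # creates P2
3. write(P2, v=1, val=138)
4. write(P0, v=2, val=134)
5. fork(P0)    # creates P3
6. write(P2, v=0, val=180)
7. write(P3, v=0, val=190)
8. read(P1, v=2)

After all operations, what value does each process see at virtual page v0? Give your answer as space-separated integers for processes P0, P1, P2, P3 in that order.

Answer: 25 25 180 190

Derivation:
Op 1: fork(P0) -> P1. 3 ppages; refcounts: pp0:2 pp1:2 pp2:2
Op 2: fork(P1) -> P2. 3 ppages; refcounts: pp0:3 pp1:3 pp2:3
Op 3: write(P2, v1, 138). refcount(pp1)=3>1 -> COPY to pp3. 4 ppages; refcounts: pp0:3 pp1:2 pp2:3 pp3:1
Op 4: write(P0, v2, 134). refcount(pp2)=3>1 -> COPY to pp4. 5 ppages; refcounts: pp0:3 pp1:2 pp2:2 pp3:1 pp4:1
Op 5: fork(P0) -> P3. 5 ppages; refcounts: pp0:4 pp1:3 pp2:2 pp3:1 pp4:2
Op 6: write(P2, v0, 180). refcount(pp0)=4>1 -> COPY to pp5. 6 ppages; refcounts: pp0:3 pp1:3 pp2:2 pp3:1 pp4:2 pp5:1
Op 7: write(P3, v0, 190). refcount(pp0)=3>1 -> COPY to pp6. 7 ppages; refcounts: pp0:2 pp1:3 pp2:2 pp3:1 pp4:2 pp5:1 pp6:1
Op 8: read(P1, v2) -> 29. No state change.
P0: v0 -> pp0 = 25
P1: v0 -> pp0 = 25
P2: v0 -> pp5 = 180
P3: v0 -> pp6 = 190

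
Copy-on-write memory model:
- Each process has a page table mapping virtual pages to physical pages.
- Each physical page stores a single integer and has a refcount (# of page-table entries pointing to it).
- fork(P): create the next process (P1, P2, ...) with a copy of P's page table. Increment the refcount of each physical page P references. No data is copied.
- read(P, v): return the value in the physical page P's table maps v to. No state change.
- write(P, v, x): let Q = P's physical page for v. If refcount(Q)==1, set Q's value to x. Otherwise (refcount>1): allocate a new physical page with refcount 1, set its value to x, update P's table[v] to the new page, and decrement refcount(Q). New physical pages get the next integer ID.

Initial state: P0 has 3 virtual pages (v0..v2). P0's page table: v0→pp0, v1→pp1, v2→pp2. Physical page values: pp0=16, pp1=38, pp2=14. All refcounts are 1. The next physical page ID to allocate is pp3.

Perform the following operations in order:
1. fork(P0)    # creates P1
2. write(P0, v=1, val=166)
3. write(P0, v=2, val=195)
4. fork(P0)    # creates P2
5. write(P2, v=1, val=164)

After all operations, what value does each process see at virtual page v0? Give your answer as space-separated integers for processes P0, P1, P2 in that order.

Op 1: fork(P0) -> P1. 3 ppages; refcounts: pp0:2 pp1:2 pp2:2
Op 2: write(P0, v1, 166). refcount(pp1)=2>1 -> COPY to pp3. 4 ppages; refcounts: pp0:2 pp1:1 pp2:2 pp3:1
Op 3: write(P0, v2, 195). refcount(pp2)=2>1 -> COPY to pp4. 5 ppages; refcounts: pp0:2 pp1:1 pp2:1 pp3:1 pp4:1
Op 4: fork(P0) -> P2. 5 ppages; refcounts: pp0:3 pp1:1 pp2:1 pp3:2 pp4:2
Op 5: write(P2, v1, 164). refcount(pp3)=2>1 -> COPY to pp5. 6 ppages; refcounts: pp0:3 pp1:1 pp2:1 pp3:1 pp4:2 pp5:1
P0: v0 -> pp0 = 16
P1: v0 -> pp0 = 16
P2: v0 -> pp0 = 16

Answer: 16 16 16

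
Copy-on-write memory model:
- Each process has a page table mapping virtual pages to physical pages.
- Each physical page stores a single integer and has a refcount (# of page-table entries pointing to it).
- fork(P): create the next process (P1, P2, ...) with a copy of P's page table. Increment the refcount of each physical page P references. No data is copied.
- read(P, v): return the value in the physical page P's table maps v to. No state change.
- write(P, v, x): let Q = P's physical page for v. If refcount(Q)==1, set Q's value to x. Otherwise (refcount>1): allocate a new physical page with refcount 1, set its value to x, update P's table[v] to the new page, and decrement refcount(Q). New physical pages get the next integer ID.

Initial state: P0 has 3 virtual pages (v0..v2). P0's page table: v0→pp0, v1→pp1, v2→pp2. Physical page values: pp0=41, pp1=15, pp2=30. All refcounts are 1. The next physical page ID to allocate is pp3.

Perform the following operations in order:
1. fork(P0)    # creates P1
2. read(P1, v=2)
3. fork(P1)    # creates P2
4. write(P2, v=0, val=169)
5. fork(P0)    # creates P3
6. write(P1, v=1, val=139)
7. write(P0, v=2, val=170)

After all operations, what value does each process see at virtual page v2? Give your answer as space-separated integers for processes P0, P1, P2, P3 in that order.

Op 1: fork(P0) -> P1. 3 ppages; refcounts: pp0:2 pp1:2 pp2:2
Op 2: read(P1, v2) -> 30. No state change.
Op 3: fork(P1) -> P2. 3 ppages; refcounts: pp0:3 pp1:3 pp2:3
Op 4: write(P2, v0, 169). refcount(pp0)=3>1 -> COPY to pp3. 4 ppages; refcounts: pp0:2 pp1:3 pp2:3 pp3:1
Op 5: fork(P0) -> P3. 4 ppages; refcounts: pp0:3 pp1:4 pp2:4 pp3:1
Op 6: write(P1, v1, 139). refcount(pp1)=4>1 -> COPY to pp4. 5 ppages; refcounts: pp0:3 pp1:3 pp2:4 pp3:1 pp4:1
Op 7: write(P0, v2, 170). refcount(pp2)=4>1 -> COPY to pp5. 6 ppages; refcounts: pp0:3 pp1:3 pp2:3 pp3:1 pp4:1 pp5:1
P0: v2 -> pp5 = 170
P1: v2 -> pp2 = 30
P2: v2 -> pp2 = 30
P3: v2 -> pp2 = 30

Answer: 170 30 30 30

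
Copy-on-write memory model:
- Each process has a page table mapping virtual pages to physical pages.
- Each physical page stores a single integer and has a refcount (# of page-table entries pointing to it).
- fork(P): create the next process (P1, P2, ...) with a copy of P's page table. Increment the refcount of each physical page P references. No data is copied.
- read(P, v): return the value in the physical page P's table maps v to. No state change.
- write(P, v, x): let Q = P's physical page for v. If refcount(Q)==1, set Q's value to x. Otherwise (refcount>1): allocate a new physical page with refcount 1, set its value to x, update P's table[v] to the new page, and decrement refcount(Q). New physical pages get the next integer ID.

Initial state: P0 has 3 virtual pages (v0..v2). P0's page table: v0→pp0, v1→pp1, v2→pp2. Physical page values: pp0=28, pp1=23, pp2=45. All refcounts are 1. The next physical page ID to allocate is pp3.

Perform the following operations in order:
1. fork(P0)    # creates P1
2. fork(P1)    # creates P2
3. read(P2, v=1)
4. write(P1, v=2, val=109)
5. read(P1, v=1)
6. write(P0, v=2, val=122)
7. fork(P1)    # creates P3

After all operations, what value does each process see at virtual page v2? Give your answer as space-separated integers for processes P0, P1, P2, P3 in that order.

Answer: 122 109 45 109

Derivation:
Op 1: fork(P0) -> P1. 3 ppages; refcounts: pp0:2 pp1:2 pp2:2
Op 2: fork(P1) -> P2. 3 ppages; refcounts: pp0:3 pp1:3 pp2:3
Op 3: read(P2, v1) -> 23. No state change.
Op 4: write(P1, v2, 109). refcount(pp2)=3>1 -> COPY to pp3. 4 ppages; refcounts: pp0:3 pp1:3 pp2:2 pp3:1
Op 5: read(P1, v1) -> 23. No state change.
Op 6: write(P0, v2, 122). refcount(pp2)=2>1 -> COPY to pp4. 5 ppages; refcounts: pp0:3 pp1:3 pp2:1 pp3:1 pp4:1
Op 7: fork(P1) -> P3. 5 ppages; refcounts: pp0:4 pp1:4 pp2:1 pp3:2 pp4:1
P0: v2 -> pp4 = 122
P1: v2 -> pp3 = 109
P2: v2 -> pp2 = 45
P3: v2 -> pp3 = 109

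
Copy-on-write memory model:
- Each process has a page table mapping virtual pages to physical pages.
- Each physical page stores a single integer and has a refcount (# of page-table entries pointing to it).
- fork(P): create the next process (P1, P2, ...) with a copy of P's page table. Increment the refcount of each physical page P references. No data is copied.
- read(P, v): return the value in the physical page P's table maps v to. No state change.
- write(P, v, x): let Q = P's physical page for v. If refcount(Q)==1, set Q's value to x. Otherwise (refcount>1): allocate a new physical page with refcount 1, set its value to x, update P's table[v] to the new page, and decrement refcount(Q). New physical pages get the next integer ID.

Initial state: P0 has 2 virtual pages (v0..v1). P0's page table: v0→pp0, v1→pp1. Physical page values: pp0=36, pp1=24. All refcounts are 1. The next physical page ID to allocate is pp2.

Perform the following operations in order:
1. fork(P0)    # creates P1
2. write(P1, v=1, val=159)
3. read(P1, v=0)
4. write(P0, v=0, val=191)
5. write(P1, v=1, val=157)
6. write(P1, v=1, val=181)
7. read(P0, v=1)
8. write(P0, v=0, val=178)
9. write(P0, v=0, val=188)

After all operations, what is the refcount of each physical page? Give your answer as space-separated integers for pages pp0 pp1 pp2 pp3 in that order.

Op 1: fork(P0) -> P1. 2 ppages; refcounts: pp0:2 pp1:2
Op 2: write(P1, v1, 159). refcount(pp1)=2>1 -> COPY to pp2. 3 ppages; refcounts: pp0:2 pp1:1 pp2:1
Op 3: read(P1, v0) -> 36. No state change.
Op 4: write(P0, v0, 191). refcount(pp0)=2>1 -> COPY to pp3. 4 ppages; refcounts: pp0:1 pp1:1 pp2:1 pp3:1
Op 5: write(P1, v1, 157). refcount(pp2)=1 -> write in place. 4 ppages; refcounts: pp0:1 pp1:1 pp2:1 pp3:1
Op 6: write(P1, v1, 181). refcount(pp2)=1 -> write in place. 4 ppages; refcounts: pp0:1 pp1:1 pp2:1 pp3:1
Op 7: read(P0, v1) -> 24. No state change.
Op 8: write(P0, v0, 178). refcount(pp3)=1 -> write in place. 4 ppages; refcounts: pp0:1 pp1:1 pp2:1 pp3:1
Op 9: write(P0, v0, 188). refcount(pp3)=1 -> write in place. 4 ppages; refcounts: pp0:1 pp1:1 pp2:1 pp3:1

Answer: 1 1 1 1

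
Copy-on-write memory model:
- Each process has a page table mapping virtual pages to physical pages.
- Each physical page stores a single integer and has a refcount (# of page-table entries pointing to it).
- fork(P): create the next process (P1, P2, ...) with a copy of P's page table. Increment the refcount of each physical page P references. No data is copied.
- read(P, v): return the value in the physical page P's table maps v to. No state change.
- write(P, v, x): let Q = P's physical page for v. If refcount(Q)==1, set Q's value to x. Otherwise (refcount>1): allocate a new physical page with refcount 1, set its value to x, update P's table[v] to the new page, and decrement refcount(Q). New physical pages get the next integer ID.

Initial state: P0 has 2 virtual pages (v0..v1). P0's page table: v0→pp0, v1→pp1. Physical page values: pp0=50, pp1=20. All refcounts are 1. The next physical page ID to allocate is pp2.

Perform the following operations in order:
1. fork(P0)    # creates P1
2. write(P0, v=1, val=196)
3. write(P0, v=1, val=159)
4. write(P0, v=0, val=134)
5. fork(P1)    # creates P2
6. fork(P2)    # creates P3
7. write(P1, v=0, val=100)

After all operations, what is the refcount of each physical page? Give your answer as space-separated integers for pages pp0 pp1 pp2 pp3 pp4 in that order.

Answer: 2 3 1 1 1

Derivation:
Op 1: fork(P0) -> P1. 2 ppages; refcounts: pp0:2 pp1:2
Op 2: write(P0, v1, 196). refcount(pp1)=2>1 -> COPY to pp2. 3 ppages; refcounts: pp0:2 pp1:1 pp2:1
Op 3: write(P0, v1, 159). refcount(pp2)=1 -> write in place. 3 ppages; refcounts: pp0:2 pp1:1 pp2:1
Op 4: write(P0, v0, 134). refcount(pp0)=2>1 -> COPY to pp3. 4 ppages; refcounts: pp0:1 pp1:1 pp2:1 pp3:1
Op 5: fork(P1) -> P2. 4 ppages; refcounts: pp0:2 pp1:2 pp2:1 pp3:1
Op 6: fork(P2) -> P3. 4 ppages; refcounts: pp0:3 pp1:3 pp2:1 pp3:1
Op 7: write(P1, v0, 100). refcount(pp0)=3>1 -> COPY to pp4. 5 ppages; refcounts: pp0:2 pp1:3 pp2:1 pp3:1 pp4:1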